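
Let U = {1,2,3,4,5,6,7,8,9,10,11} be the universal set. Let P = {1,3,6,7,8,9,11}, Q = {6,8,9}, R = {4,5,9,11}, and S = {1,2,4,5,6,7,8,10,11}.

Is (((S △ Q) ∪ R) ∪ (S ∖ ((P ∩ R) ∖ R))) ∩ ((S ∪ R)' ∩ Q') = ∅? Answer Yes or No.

Yes

S △ Q = {1,2,4,5,7,9,10,11}
(S △ Q) ∪ R = {1,2,4,5,7,9,10,11}
P ∩ R = {9,11}
(P ∩ R) ∖ R = {}
S ∖ ((P ∩ R) ∖ R) = {1,2,4,5,6,7,8,10,11}
((S △ Q) ∪ R) ∪ (S ∖ ((P ∩ R) ∖ R)) = {1,2,4,5,6,7,8,9,10,11}
S ∪ R = {1,2,4,5,6,7,8,9,10,11}
(S ∪ R)' = {3}
Q' = {1,2,3,4,5,7,10,11}
(S ∪ R)' ∩ Q' = {3}
{1,2,4,5,6,7,8,9,10,11} and {3} share no elements.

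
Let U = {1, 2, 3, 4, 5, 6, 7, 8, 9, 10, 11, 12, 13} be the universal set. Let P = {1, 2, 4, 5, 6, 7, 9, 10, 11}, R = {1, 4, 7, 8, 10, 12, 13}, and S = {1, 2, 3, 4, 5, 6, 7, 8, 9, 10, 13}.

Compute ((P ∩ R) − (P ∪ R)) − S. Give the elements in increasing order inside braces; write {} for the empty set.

{}

P ∩ R = {1, 4, 7, 10}
P ∪ R = {1, 2, 4, 5, 6, 7, 8, 9, 10, 11, 12, 13}
(P ∩ R) − (P ∪ R) = {}
((P ∩ R) − (P ∪ R)) − S = {}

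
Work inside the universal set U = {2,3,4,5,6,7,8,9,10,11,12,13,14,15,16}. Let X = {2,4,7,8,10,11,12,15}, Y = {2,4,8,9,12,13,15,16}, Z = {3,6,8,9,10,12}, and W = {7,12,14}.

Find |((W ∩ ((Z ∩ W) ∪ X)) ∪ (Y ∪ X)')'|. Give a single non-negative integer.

9

Z ∩ W = {12}
(Z ∩ W) ∪ X = {2,4,7,8,10,11,12,15}
W ∩ ((Z ∩ W) ∪ X) = {7,12}
Y ∪ X = {2,4,7,8,9,10,11,12,13,15,16}
(Y ∪ X)' = {3,5,6,14}
(W ∩ ((Z ∩ W) ∪ X)) ∪ (Y ∪ X)' = {3,5,6,7,12,14}
((W ∩ ((Z ∩ W) ∪ X)) ∪ (Y ∪ X)')' = {2,4,8,9,10,11,13,15,16}
|((W ∩ ((Z ∩ W) ∪ X)) ∪ (Y ∪ X)')'| = 9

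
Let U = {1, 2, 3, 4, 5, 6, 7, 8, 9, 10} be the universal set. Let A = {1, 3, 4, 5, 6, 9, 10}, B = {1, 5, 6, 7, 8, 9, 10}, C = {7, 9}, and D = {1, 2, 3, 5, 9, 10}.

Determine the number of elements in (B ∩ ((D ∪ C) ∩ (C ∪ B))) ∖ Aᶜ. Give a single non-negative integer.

D ∪ C = {1, 2, 3, 5, 7, 9, 10}
C ∪ B = {1, 5, 6, 7, 8, 9, 10}
(D ∪ C) ∩ (C ∪ B) = {1, 5, 7, 9, 10}
B ∩ ((D ∪ C) ∩ (C ∪ B)) = {1, 5, 7, 9, 10}
Aᶜ = {2, 7, 8}
(B ∩ ((D ∪ C) ∩ (C ∪ B))) ∖ Aᶜ = {1, 5, 9, 10}
|(B ∩ ((D ∪ C) ∩ (C ∪ B))) ∖ Aᶜ| = 4

4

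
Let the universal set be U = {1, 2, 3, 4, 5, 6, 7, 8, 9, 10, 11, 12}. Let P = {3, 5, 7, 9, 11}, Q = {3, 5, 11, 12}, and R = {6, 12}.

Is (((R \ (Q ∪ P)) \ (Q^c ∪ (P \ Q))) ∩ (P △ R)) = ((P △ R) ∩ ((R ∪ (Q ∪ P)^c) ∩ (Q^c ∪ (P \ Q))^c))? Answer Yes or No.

Q ∪ P = {3, 5, 7, 9, 11, 12}
R \ (Q ∪ P) = {6}
Q^c = {1, 2, 4, 6, 7, 8, 9, 10}
P \ Q = {7, 9}
Q^c ∪ (P \ Q) = {1, 2, 4, 6, 7, 8, 9, 10}
(R \ (Q ∪ P)) \ (Q^c ∪ (P \ Q)) = {}
P △ R = {3, 5, 6, 7, 9, 11, 12}
((R \ (Q ∪ P)) \ (Q^c ∪ (P \ Q))) ∩ (P △ R) = {}
(Q ∪ P)^c = {1, 2, 4, 6, 8, 10}
R ∪ (Q ∪ P)^c = {1, 2, 4, 6, 8, 10, 12}
(Q^c ∪ (P \ Q))^c = {3, 5, 11, 12}
(R ∪ (Q ∪ P)^c) ∩ (Q^c ∪ (P \ Q))^c = {12}
(P △ R) ∩ ((R ∪ (Q ∪ P)^c) ∩ (Q^c ∪ (P \ Q))^c) = {12}
12 ∈ (P △ R) ∩ ((R ∪ (Q ∪ P)^c) ∩ (Q^c ∪ (P \ Q))^c) but 12 ∉ ((R \ (Q ∪ P)) \ (Q^c ∪ (P \ Q))) ∩ (P △ R), so they differ.

No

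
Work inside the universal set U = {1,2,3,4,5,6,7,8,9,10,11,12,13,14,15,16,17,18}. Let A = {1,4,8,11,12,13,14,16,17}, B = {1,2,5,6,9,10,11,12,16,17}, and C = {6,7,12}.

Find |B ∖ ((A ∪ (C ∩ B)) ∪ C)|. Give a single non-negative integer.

4

C ∩ B = {6,12}
A ∪ (C ∩ B) = {1,4,6,8,11,12,13,14,16,17}
(A ∪ (C ∩ B)) ∪ C = {1,4,6,7,8,11,12,13,14,16,17}
B ∖ ((A ∪ (C ∩ B)) ∪ C) = {2,5,9,10}
|B ∖ ((A ∪ (C ∩ B)) ∪ C)| = 4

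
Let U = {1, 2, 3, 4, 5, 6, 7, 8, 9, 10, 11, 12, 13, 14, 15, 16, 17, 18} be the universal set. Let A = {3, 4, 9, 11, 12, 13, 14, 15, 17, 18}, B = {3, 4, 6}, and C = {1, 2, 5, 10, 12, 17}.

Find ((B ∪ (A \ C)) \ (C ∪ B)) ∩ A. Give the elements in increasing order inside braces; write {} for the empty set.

A \ C = {3, 4, 9, 11, 13, 14, 15, 18}
B ∪ (A \ C) = {3, 4, 6, 9, 11, 13, 14, 15, 18}
C ∪ B = {1, 2, 3, 4, 5, 6, 10, 12, 17}
(B ∪ (A \ C)) \ (C ∪ B) = {9, 11, 13, 14, 15, 18}
((B ∪ (A \ C)) \ (C ∪ B)) ∩ A = {9, 11, 13, 14, 15, 18}

{9, 11, 13, 14, 15, 18}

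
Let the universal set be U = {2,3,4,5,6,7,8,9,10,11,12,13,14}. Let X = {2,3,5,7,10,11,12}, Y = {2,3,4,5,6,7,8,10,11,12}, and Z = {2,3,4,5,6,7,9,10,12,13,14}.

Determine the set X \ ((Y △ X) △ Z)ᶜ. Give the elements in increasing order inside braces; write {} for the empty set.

Y △ X = {4,6,8}
(Y △ X) △ Z = {2,3,5,7,8,9,10,12,13,14}
((Y △ X) △ Z)ᶜ = {4,6,11}
X \ ((Y △ X) △ Z)ᶜ = {2,3,5,7,10,12}

{2,3,5,7,10,12}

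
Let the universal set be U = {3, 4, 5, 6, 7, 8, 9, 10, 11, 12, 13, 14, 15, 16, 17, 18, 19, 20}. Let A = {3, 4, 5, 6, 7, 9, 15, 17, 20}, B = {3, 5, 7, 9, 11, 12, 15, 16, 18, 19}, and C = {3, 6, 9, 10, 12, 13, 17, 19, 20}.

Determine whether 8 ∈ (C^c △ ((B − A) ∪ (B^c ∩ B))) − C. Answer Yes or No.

8 ∉ C, so 8 ∈ C^c
8 ∉ B and 8 ∉ A, so 8 ∉ B − A
8 ∉ B, so 8 ∈ B^c
8 ∈ B^c and 8 ∉ B, so 8 ∉ B^c ∩ B
8 ∉ (B − A) and 8 ∉ (B^c ∩ B), so 8 ∉ (B − A) ∪ (B^c ∩ B)
8 ∈ C^c and 8 ∉ ((B − A) ∪ (B^c ∩ B)), so 8 ∈ C^c △ ((B − A) ∪ (B^c ∩ B))
8 ∈ (C^c △ ((B − A) ∪ (B^c ∩ B))) and 8 ∉ C, so 8 ∈ (C^c △ ((B − A) ∪ (B^c ∩ B))) − C

Yes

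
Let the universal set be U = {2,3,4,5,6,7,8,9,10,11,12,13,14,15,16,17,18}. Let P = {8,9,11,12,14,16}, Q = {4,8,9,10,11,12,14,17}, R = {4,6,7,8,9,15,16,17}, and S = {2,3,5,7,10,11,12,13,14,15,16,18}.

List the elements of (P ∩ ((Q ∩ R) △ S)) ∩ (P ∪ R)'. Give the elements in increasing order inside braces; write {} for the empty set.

{}

Q ∩ R = {4,8,9,17}
(Q ∩ R) △ S = {2,3,4,5,7,8,9,10,11,12,13,14,15,16,17,18}
P ∩ ((Q ∩ R) △ S) = {8,9,11,12,14,16}
P ∪ R = {4,6,7,8,9,11,12,14,15,16,17}
(P ∪ R)' = {2,3,5,10,13,18}
(P ∩ ((Q ∩ R) △ S)) ∩ (P ∪ R)' = {}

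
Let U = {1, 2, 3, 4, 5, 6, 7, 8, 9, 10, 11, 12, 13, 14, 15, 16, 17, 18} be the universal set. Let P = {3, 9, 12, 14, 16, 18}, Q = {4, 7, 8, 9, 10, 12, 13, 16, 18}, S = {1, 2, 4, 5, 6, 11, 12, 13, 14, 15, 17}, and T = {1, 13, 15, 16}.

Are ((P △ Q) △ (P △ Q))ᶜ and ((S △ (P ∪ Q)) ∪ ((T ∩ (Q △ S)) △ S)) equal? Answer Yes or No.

P △ Q = {3, 4, 7, 8, 10, 13, 14}
(P △ Q) △ (P △ Q) = {}
((P △ Q) △ (P △ Q))ᶜ = {1, 2, 3, 4, 5, 6, 7, 8, 9, 10, 11, 12, 13, 14, 15, 16, 17, 18}
P ∪ Q = {3, 4, 7, 8, 9, 10, 12, 13, 14, 16, 18}
S △ (P ∪ Q) = {1, 2, 3, 5, 6, 7, 8, 9, 10, 11, 15, 16, 17, 18}
Q △ S = {1, 2, 5, 6, 7, 8, 9, 10, 11, 14, 15, 16, 17, 18}
T ∩ (Q △ S) = {1, 15, 16}
(T ∩ (Q △ S)) △ S = {2, 4, 5, 6, 11, 12, 13, 14, 16, 17}
(S △ (P ∪ Q)) ∪ ((T ∩ (Q △ S)) △ S) = {1, 2, 3, 4, 5, 6, 7, 8, 9, 10, 11, 12, 13, 14, 15, 16, 17, 18}
Both equal {1, 2, 3, 4, 5, 6, 7, 8, 9, 10, 11, 12, 13, 14, 15, 16, 17, 18}, so ((P △ Q) △ (P △ Q))ᶜ = (S △ (P ∪ Q)) ∪ ((T ∩ (Q △ S)) △ S).

Yes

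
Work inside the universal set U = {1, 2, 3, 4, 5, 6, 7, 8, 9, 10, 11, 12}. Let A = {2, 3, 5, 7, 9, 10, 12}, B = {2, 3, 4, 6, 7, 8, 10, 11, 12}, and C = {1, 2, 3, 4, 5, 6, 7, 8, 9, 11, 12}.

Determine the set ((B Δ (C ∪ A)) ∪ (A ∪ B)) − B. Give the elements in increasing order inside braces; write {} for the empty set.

{1, 5, 9}

C ∪ A = {1, 2, 3, 4, 5, 6, 7, 8, 9, 10, 11, 12}
B Δ (C ∪ A) = {1, 5, 9}
A ∪ B = {2, 3, 4, 5, 6, 7, 8, 9, 10, 11, 12}
(B Δ (C ∪ A)) ∪ (A ∪ B) = {1, 2, 3, 4, 5, 6, 7, 8, 9, 10, 11, 12}
((B Δ (C ∪ A)) ∪ (A ∪ B)) − B = {1, 5, 9}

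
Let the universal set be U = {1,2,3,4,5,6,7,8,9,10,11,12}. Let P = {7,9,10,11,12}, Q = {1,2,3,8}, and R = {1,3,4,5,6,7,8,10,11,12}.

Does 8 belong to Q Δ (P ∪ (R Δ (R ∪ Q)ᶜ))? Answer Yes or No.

No

8 ∈ R and 8 ∈ Q, so 8 ∈ R ∪ Q
8 ∉ (R ∪ Q)ᶜ since 8 ∈ (R ∪ Q)
8 ∈ R and 8 ∉ (R ∪ Q)ᶜ, so 8 ∈ R Δ (R ∪ Q)ᶜ
8 ∉ P and 8 ∈ (R Δ (R ∪ Q)ᶜ), so 8 ∈ P ∪ (R Δ (R ∪ Q)ᶜ)
8 ∈ Q and 8 ∈ (P ∪ (R Δ (R ∪ Q)ᶜ)), so 8 ∉ Q Δ (P ∪ (R Δ (R ∪ Q)ᶜ))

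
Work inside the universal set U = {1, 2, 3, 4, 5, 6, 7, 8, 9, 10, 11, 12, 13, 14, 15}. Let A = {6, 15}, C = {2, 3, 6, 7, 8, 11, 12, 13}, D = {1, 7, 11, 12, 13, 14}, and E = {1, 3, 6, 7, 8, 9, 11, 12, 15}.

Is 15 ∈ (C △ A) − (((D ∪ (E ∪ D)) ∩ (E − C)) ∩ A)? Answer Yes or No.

15 ∉ C and 15 ∈ A, so 15 ∈ C △ A
15 ∈ E and 15 ∉ D, so 15 ∈ E ∪ D
15 ∉ D and 15 ∈ (E ∪ D), so 15 ∈ D ∪ (E ∪ D)
15 ∈ E and 15 ∉ C, so 15 ∈ E − C
15 ∈ (D ∪ (E ∪ D)) and 15 ∈ (E − C), so 15 ∈ (D ∪ (E ∪ D)) ∩ (E − C)
15 ∈ ((D ∪ (E ∪ D)) ∩ (E − C)) and 15 ∈ A, so 15 ∈ ((D ∪ (E ∪ D)) ∩ (E − C)) ∩ A
15 ∈ (C △ A) and 15 ∈ (((D ∪ (E ∪ D)) ∩ (E − C)) ∩ A), so 15 ∉ (C △ A) − (((D ∪ (E ∪ D)) ∩ (E − C)) ∩ A)

No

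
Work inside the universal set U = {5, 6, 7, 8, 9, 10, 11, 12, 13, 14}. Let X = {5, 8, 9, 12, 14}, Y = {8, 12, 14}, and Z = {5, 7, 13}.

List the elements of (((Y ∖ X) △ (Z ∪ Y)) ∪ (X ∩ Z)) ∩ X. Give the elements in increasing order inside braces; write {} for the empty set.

Y ∖ X = {}
Z ∪ Y = {5, 7, 8, 12, 13, 14}
(Y ∖ X) △ (Z ∪ Y) = {5, 7, 8, 12, 13, 14}
X ∩ Z = {5}
((Y ∖ X) △ (Z ∪ Y)) ∪ (X ∩ Z) = {5, 7, 8, 12, 13, 14}
(((Y ∖ X) △ (Z ∪ Y)) ∪ (X ∩ Z)) ∩ X = {5, 8, 12, 14}

{5, 8, 12, 14}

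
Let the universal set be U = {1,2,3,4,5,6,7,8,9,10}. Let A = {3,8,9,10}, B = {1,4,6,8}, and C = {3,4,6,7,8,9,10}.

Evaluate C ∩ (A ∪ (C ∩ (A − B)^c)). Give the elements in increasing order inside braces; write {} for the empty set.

{3,4,6,7,8,9,10}

A − B = {3,9,10}
(A − B)^c = {1,2,4,5,6,7,8}
C ∩ (A − B)^c = {4,6,7,8}
A ∪ (C ∩ (A − B)^c) = {3,4,6,7,8,9,10}
C ∩ (A ∪ (C ∩ (A − B)^c)) = {3,4,6,7,8,9,10}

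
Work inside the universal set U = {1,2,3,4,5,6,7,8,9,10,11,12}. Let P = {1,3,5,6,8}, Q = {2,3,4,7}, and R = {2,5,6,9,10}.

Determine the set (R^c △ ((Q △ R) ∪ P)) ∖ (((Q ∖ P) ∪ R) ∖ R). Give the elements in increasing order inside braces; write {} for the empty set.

{5,6,9,10,11,12}

R^c = {1,3,4,7,8,11,12}
Q △ R = {3,4,5,6,7,9,10}
(Q △ R) ∪ P = {1,3,4,5,6,7,8,9,10}
R^c △ ((Q △ R) ∪ P) = {5,6,9,10,11,12}
Q ∖ P = {2,4,7}
(Q ∖ P) ∪ R = {2,4,5,6,7,9,10}
((Q ∖ P) ∪ R) ∖ R = {4,7}
(R^c △ ((Q △ R) ∪ P)) ∖ (((Q ∖ P) ∪ R) ∖ R) = {5,6,9,10,11,12}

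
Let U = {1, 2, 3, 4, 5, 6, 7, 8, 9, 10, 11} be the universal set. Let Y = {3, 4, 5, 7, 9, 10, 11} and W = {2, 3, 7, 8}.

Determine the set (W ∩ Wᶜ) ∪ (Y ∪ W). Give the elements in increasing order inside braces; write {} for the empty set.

Wᶜ = {1, 4, 5, 6, 9, 10, 11}
W ∩ Wᶜ = {}
Y ∪ W = {2, 3, 4, 5, 7, 8, 9, 10, 11}
(W ∩ Wᶜ) ∪ (Y ∪ W) = {2, 3, 4, 5, 7, 8, 9, 10, 11}

{2, 3, 4, 5, 7, 8, 9, 10, 11}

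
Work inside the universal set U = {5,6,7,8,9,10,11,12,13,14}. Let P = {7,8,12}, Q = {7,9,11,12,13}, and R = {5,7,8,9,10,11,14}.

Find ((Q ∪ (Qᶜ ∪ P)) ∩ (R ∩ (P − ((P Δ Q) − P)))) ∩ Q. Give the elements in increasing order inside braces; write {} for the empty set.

{7}

Qᶜ = {5,6,8,10,14}
Qᶜ ∪ P = {5,6,7,8,10,12,14}
Q ∪ (Qᶜ ∪ P) = {5,6,7,8,9,10,11,12,13,14}
P Δ Q = {8,9,11,13}
(P Δ Q) − P = {9,11,13}
P − ((P Δ Q) − P) = {7,8,12}
R ∩ (P − ((P Δ Q) − P)) = {7,8}
(Q ∪ (Qᶜ ∪ P)) ∩ (R ∩ (P − ((P Δ Q) − P))) = {7,8}
((Q ∪ (Qᶜ ∪ P)) ∩ (R ∩ (P − ((P Δ Q) − P)))) ∩ Q = {7}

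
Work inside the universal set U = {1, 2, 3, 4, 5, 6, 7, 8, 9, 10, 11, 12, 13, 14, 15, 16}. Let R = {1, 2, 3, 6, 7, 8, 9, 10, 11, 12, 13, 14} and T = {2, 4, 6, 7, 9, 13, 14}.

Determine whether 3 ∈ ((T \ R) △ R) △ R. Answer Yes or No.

3 ∉ T and 3 ∈ R, so 3 ∉ T \ R
3 ∉ (T \ R) and 3 ∈ R, so 3 ∈ (T \ R) △ R
3 ∈ ((T \ R) △ R) and 3 ∈ R, so 3 ∉ ((T \ R) △ R) △ R

No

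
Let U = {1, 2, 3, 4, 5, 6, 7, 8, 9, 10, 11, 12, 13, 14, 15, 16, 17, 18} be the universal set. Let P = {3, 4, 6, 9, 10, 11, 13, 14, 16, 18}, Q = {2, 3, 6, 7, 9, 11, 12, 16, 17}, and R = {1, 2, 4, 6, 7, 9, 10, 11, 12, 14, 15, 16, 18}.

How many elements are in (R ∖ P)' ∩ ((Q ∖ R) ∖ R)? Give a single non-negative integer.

2

R ∖ P = {1, 2, 7, 12, 15}
(R ∖ P)' = {3, 4, 5, 6, 8, 9, 10, 11, 13, 14, 16, 17, 18}
Q ∖ R = {3, 17}
(Q ∖ R) ∖ R = {3, 17}
(R ∖ P)' ∩ ((Q ∖ R) ∖ R) = {3, 17}
|(R ∖ P)' ∩ ((Q ∖ R) ∖ R)| = 2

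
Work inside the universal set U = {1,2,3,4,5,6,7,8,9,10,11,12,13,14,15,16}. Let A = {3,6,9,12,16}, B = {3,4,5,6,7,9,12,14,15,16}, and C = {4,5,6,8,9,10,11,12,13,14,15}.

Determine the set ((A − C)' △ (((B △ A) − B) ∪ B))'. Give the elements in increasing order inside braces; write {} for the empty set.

{4,5,6,7,9,12,14,15}

A − C = {3,16}
(A − C)' = {1,2,4,5,6,7,8,9,10,11,12,13,14,15}
B △ A = {4,5,7,14,15}
(B △ A) − B = {}
((B △ A) − B) ∪ B = {3,4,5,6,7,9,12,14,15,16}
(A − C)' △ (((B △ A) − B) ∪ B) = {1,2,3,8,10,11,13,16}
((A − C)' △ (((B △ A) − B) ∪ B))' = {4,5,6,7,9,12,14,15}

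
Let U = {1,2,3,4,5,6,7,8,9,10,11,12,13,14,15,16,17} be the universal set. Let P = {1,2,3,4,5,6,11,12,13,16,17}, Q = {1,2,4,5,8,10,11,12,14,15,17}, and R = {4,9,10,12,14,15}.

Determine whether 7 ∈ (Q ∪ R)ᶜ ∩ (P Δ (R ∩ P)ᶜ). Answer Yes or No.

7 ∉ Q and 7 ∉ R, so 7 ∉ Q ∪ R
7 ∈ (Q ∪ R)ᶜ since 7 ∉ (Q ∪ R)
7 ∉ R and 7 ∉ P, so 7 ∉ R ∩ P
7 ∈ (R ∩ P)ᶜ since 7 ∉ (R ∩ P)
7 ∉ P and 7 ∈ (R ∩ P)ᶜ, so 7 ∈ P Δ (R ∩ P)ᶜ
7 ∈ (Q ∪ R)ᶜ and 7 ∈ (P Δ (R ∩ P)ᶜ), so 7 ∈ (Q ∪ R)ᶜ ∩ (P Δ (R ∩ P)ᶜ)

Yes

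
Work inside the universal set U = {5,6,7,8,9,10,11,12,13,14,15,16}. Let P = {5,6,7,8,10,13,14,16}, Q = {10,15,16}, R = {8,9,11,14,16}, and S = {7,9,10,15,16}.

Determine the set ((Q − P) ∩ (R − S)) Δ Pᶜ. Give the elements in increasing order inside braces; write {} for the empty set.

Q − P = {15}
R − S = {8,11,14}
(Q − P) ∩ (R − S) = {}
Pᶜ = {9,11,12,15}
((Q − P) ∩ (R − S)) Δ Pᶜ = {9,11,12,15}

{9,11,12,15}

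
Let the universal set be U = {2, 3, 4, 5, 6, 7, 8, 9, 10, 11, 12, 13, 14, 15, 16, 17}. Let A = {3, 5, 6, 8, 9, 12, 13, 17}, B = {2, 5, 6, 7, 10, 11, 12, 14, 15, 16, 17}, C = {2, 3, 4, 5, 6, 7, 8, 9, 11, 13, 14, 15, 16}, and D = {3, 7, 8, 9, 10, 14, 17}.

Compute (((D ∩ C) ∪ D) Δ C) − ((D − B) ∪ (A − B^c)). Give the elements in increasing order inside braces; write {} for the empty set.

D ∩ C = {3, 7, 8, 9, 14}
(D ∩ C) ∪ D = {3, 7, 8, 9, 10, 14, 17}
((D ∩ C) ∪ D) Δ C = {2, 4, 5, 6, 10, 11, 13, 15, 16, 17}
D − B = {3, 8, 9}
B^c = {3, 4, 8, 9, 13}
A − B^c = {5, 6, 12, 17}
(D − B) ∪ (A − B^c) = {3, 5, 6, 8, 9, 12, 17}
(((D ∩ C) ∪ D) Δ C) − ((D − B) ∪ (A − B^c)) = {2, 4, 10, 11, 13, 15, 16}

{2, 4, 10, 11, 13, 15, 16}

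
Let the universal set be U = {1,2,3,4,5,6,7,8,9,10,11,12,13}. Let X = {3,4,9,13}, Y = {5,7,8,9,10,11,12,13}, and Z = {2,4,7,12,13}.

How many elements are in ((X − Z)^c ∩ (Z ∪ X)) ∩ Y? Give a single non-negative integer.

3

X − Z = {3,9}
(X − Z)^c = {1,2,4,5,6,7,8,10,11,12,13}
Z ∪ X = {2,3,4,7,9,12,13}
(X − Z)^c ∩ (Z ∪ X) = {2,4,7,12,13}
((X − Z)^c ∩ (Z ∪ X)) ∩ Y = {7,12,13}
|((X − Z)^c ∩ (Z ∪ X)) ∩ Y| = 3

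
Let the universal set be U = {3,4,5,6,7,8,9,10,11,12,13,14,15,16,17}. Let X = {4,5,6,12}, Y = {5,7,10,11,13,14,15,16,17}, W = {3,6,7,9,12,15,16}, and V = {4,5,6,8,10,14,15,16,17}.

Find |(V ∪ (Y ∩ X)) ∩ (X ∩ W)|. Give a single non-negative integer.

1

Y ∩ X = {5}
V ∪ (Y ∩ X) = {4,5,6,8,10,14,15,16,17}
X ∩ W = {6,12}
(V ∪ (Y ∩ X)) ∩ (X ∩ W) = {6}
|(V ∪ (Y ∩ X)) ∩ (X ∩ W)| = 1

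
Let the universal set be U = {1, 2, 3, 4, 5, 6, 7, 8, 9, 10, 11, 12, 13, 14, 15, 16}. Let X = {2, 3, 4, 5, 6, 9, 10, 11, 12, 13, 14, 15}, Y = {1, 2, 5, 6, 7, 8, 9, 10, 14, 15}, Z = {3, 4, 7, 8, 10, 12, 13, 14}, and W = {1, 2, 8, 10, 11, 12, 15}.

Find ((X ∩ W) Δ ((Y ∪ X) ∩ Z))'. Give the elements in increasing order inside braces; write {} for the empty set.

{1, 5, 6, 9, 10, 12, 16}

X ∩ W = {2, 10, 11, 12, 15}
Y ∪ X = {1, 2, 3, 4, 5, 6, 7, 8, 9, 10, 11, 12, 13, 14, 15}
(Y ∪ X) ∩ Z = {3, 4, 7, 8, 10, 12, 13, 14}
(X ∩ W) Δ ((Y ∪ X) ∩ Z) = {2, 3, 4, 7, 8, 11, 13, 14, 15}
((X ∩ W) Δ ((Y ∪ X) ∩ Z))' = {1, 5, 6, 9, 10, 12, 16}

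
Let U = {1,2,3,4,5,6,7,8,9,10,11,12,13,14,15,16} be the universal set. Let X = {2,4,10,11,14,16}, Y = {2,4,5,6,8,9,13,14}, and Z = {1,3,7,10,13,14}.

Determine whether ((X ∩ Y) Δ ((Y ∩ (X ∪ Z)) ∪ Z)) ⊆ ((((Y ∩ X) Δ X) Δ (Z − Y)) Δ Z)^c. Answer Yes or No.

No

X ∩ Y = {2,4,14}
X ∪ Z = {1,2,3,4,7,10,11,13,14,16}
Y ∩ (X ∪ Z) = {2,4,13,14}
(Y ∩ (X ∪ Z)) ∪ Z = {1,2,3,4,7,10,13,14}
(X ∩ Y) Δ ((Y ∩ (X ∪ Z)) ∪ Z) = {1,3,7,10,13}
Y ∩ X = {2,4,14}
(Y ∩ X) Δ X = {10,11,16}
Z − Y = {1,3,7,10}
((Y ∩ X) Δ X) Δ (Z − Y) = {1,3,7,11,16}
(((Y ∩ X) Δ X) Δ (Z − Y)) Δ Z = {10,11,13,14,16}
((((Y ∩ X) Δ X) Δ (Z − Y)) Δ Z)^c = {1,2,3,4,5,6,7,8,9,12,15}
10 ∈ (X ∩ Y) Δ ((Y ∩ (X ∪ Z)) ∪ Z) but 10 ∉ ((((Y ∩ X) Δ X) Δ (Z − Y)) Δ Z)^c, so the inclusion fails.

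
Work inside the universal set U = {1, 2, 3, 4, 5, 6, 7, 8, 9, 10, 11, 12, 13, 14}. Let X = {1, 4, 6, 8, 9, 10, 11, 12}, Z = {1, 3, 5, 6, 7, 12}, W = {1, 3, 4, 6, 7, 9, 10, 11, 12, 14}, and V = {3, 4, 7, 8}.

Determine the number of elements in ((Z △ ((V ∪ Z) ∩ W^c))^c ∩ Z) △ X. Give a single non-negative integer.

9

V ∪ Z = {1, 3, 4, 5, 6, 7, 8, 12}
W^c = {2, 5, 8, 13}
(V ∪ Z) ∩ W^c = {5, 8}
Z △ ((V ∪ Z) ∩ W^c) = {1, 3, 6, 7, 8, 12}
(Z △ ((V ∪ Z) ∩ W^c))^c = {2, 4, 5, 9, 10, 11, 13, 14}
(Z △ ((V ∪ Z) ∩ W^c))^c ∩ Z = {5}
((Z △ ((V ∪ Z) ∩ W^c))^c ∩ Z) △ X = {1, 4, 5, 6, 8, 9, 10, 11, 12}
|((Z △ ((V ∪ Z) ∩ W^c))^c ∩ Z) △ X| = 9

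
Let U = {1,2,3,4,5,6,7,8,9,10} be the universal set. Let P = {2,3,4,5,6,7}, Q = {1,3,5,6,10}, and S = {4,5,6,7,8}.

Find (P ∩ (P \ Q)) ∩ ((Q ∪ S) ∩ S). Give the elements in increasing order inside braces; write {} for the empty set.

{4,7}

P \ Q = {2,4,7}
P ∩ (P \ Q) = {2,4,7}
Q ∪ S = {1,3,4,5,6,7,8,10}
(Q ∪ S) ∩ S = {4,5,6,7,8}
(P ∩ (P \ Q)) ∩ ((Q ∪ S) ∩ S) = {4,7}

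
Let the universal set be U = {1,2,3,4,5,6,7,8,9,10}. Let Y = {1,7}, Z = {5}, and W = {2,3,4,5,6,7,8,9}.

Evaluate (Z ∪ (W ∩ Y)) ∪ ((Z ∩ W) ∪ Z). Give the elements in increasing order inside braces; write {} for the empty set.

{5,7}

W ∩ Y = {7}
Z ∪ (W ∩ Y) = {5,7}
Z ∩ W = {5}
(Z ∩ W) ∪ Z = {5}
(Z ∪ (W ∩ Y)) ∪ ((Z ∩ W) ∪ Z) = {5,7}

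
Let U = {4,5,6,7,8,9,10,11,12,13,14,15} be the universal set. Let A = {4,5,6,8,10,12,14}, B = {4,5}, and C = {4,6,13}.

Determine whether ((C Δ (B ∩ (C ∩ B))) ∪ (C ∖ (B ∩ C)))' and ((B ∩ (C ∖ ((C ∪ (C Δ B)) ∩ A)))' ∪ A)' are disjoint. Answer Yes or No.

Yes

C ∩ B = {4}
B ∩ (C ∩ B) = {4}
C Δ (B ∩ (C ∩ B)) = {6,13}
B ∩ C = {4}
C ∖ (B ∩ C) = {6,13}
(C Δ (B ∩ (C ∩ B))) ∪ (C ∖ (B ∩ C)) = {6,13}
((C Δ (B ∩ (C ∩ B))) ∪ (C ∖ (B ∩ C)))' = {4,5,7,8,9,10,11,12,14,15}
C Δ B = {5,6,13}
C ∪ (C Δ B) = {4,5,6,13}
(C ∪ (C Δ B)) ∩ A = {4,5,6}
C ∖ ((C ∪ (C Δ B)) ∩ A) = {13}
B ∩ (C ∖ ((C ∪ (C Δ B)) ∩ A)) = {}
(B ∩ (C ∖ ((C ∪ (C Δ B)) ∩ A)))' = {4,5,6,7,8,9,10,11,12,13,14,15}
(B ∩ (C ∖ ((C ∪ (C Δ B)) ∩ A)))' ∪ A = {4,5,6,7,8,9,10,11,12,13,14,15}
((B ∩ (C ∖ ((C ∪ (C Δ B)) ∩ A)))' ∪ A)' = {}
{4,5,7,8,9,10,11,12,14,15} and {} share no elements.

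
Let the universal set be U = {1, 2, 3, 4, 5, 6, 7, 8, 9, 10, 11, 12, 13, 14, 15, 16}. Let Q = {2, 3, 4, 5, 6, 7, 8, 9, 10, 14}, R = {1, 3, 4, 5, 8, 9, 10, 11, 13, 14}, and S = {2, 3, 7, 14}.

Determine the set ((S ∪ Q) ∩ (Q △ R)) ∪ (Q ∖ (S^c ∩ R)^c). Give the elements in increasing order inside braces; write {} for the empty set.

S ∪ Q = {2, 3, 4, 5, 6, 7, 8, 9, 10, 14}
Q △ R = {1, 2, 6, 7, 11, 13}
(S ∪ Q) ∩ (Q △ R) = {2, 6, 7}
S^c = {1, 4, 5, 6, 8, 9, 10, 11, 12, 13, 15, 16}
S^c ∩ R = {1, 4, 5, 8, 9, 10, 11, 13}
(S^c ∩ R)^c = {2, 3, 6, 7, 12, 14, 15, 16}
Q ∖ (S^c ∩ R)^c = {4, 5, 8, 9, 10}
((S ∪ Q) ∩ (Q △ R)) ∪ (Q ∖ (S^c ∩ R)^c) = {2, 4, 5, 6, 7, 8, 9, 10}

{2, 4, 5, 6, 7, 8, 9, 10}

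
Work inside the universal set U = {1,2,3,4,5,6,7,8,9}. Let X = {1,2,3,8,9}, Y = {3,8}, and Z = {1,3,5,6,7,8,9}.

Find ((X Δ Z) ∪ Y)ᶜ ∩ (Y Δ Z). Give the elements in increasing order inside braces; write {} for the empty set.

{1,9}

X Δ Z = {2,5,6,7}
(X Δ Z) ∪ Y = {2,3,5,6,7,8}
((X Δ Z) ∪ Y)ᶜ = {1,4,9}
Y Δ Z = {1,5,6,7,9}
((X Δ Z) ∪ Y)ᶜ ∩ (Y Δ Z) = {1,9}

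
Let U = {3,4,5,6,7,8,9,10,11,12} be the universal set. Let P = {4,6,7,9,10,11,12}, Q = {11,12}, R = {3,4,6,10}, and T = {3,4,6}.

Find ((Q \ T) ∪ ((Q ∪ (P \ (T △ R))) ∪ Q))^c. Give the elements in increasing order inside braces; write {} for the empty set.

{3,5,8,10}

Q \ T = {11,12}
T △ R = {10}
P \ (T △ R) = {4,6,7,9,11,12}
Q ∪ (P \ (T △ R)) = {4,6,7,9,11,12}
(Q ∪ (P \ (T △ R))) ∪ Q = {4,6,7,9,11,12}
(Q \ T) ∪ ((Q ∪ (P \ (T △ R))) ∪ Q) = {4,6,7,9,11,12}
((Q \ T) ∪ ((Q ∪ (P \ (T △ R))) ∪ Q))^c = {3,5,8,10}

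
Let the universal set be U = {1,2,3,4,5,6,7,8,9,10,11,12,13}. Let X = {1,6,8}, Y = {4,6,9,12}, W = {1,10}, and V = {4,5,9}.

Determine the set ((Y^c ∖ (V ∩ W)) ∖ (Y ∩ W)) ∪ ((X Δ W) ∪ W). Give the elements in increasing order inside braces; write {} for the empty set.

{1,2,3,5,6,7,8,10,11,13}

Y^c = {1,2,3,5,7,8,10,11,13}
V ∩ W = {}
Y^c ∖ (V ∩ W) = {1,2,3,5,7,8,10,11,13}
Y ∩ W = {}
(Y^c ∖ (V ∩ W)) ∖ (Y ∩ W) = {1,2,3,5,7,8,10,11,13}
X Δ W = {6,8,10}
(X Δ W) ∪ W = {1,6,8,10}
((Y^c ∖ (V ∩ W)) ∖ (Y ∩ W)) ∪ ((X Δ W) ∪ W) = {1,2,3,5,6,7,8,10,11,13}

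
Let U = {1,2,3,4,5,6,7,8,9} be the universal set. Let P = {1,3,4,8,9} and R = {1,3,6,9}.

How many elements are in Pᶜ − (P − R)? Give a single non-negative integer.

Pᶜ = {2,5,6,7}
P − R = {4,8}
Pᶜ − (P − R) = {2,5,6,7}
|Pᶜ − (P − R)| = 4

4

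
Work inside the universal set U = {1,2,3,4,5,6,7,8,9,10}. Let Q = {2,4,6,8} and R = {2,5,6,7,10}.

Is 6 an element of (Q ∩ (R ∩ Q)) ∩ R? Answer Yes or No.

6 ∈ R and 6 ∈ Q, so 6 ∈ R ∩ Q
6 ∈ Q and 6 ∈ (R ∩ Q), so 6 ∈ Q ∩ (R ∩ Q)
6 ∈ (Q ∩ (R ∩ Q)) and 6 ∈ R, so 6 ∈ (Q ∩ (R ∩ Q)) ∩ R

Yes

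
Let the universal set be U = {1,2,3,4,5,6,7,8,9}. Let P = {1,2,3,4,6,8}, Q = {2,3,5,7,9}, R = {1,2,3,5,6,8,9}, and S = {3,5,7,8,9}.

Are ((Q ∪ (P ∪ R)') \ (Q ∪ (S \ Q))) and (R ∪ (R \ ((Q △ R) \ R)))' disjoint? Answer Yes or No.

P ∪ R = {1,2,3,4,5,6,8,9}
(P ∪ R)' = {7}
Q ∪ (P ∪ R)' = {2,3,5,7,9}
S \ Q = {8}
Q ∪ (S \ Q) = {2,3,5,7,8,9}
(Q ∪ (P ∪ R)') \ (Q ∪ (S \ Q)) = {}
Q △ R = {1,6,7,8}
(Q △ R) \ R = {7}
R \ ((Q △ R) \ R) = {1,2,3,5,6,8,9}
R ∪ (R \ ((Q △ R) \ R)) = {1,2,3,5,6,8,9}
(R ∪ (R \ ((Q △ R) \ R)))' = {4,7}
{} and {4,7} share no elements.

Yes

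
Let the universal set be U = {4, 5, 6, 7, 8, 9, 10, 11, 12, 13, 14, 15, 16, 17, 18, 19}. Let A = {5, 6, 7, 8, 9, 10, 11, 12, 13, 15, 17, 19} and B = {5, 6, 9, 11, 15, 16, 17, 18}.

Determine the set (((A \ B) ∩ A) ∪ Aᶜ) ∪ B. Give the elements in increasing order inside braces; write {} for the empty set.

{4, 5, 6, 7, 8, 9, 10, 11, 12, 13, 14, 15, 16, 17, 18, 19}

A \ B = {7, 8, 10, 12, 13, 19}
(A \ B) ∩ A = {7, 8, 10, 12, 13, 19}
Aᶜ = {4, 14, 16, 18}
((A \ B) ∩ A) ∪ Aᶜ = {4, 7, 8, 10, 12, 13, 14, 16, 18, 19}
(((A \ B) ∩ A) ∪ Aᶜ) ∪ B = {4, 5, 6, 7, 8, 9, 10, 11, 12, 13, 14, 15, 16, 17, 18, 19}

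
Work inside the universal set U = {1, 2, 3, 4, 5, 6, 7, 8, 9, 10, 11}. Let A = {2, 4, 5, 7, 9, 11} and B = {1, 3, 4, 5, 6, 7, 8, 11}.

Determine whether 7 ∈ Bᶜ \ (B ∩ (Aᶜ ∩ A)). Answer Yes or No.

No

7 ∈ B, so 7 ∉ Bᶜ
7 ∈ A, so 7 ∉ Aᶜ
7 ∉ Aᶜ and 7 ∈ A, so 7 ∉ Aᶜ ∩ A
7 ∈ B and 7 ∉ (Aᶜ ∩ A), so 7 ∉ B ∩ (Aᶜ ∩ A)
7 ∉ Bᶜ and 7 ∉ (B ∩ (Aᶜ ∩ A)), so 7 ∉ Bᶜ \ (B ∩ (Aᶜ ∩ A))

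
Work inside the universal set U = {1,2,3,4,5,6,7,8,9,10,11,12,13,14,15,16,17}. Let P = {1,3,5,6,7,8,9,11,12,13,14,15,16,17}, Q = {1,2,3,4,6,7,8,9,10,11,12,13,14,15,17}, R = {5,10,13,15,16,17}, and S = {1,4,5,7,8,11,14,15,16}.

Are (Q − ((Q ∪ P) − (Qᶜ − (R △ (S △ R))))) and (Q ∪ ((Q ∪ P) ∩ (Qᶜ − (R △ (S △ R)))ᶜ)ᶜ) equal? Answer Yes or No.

Q ∪ P = {1,2,3,4,5,6,7,8,9,10,11,12,13,14,15,16,17}
Qᶜ = {5,16}
S △ R = {1,4,7,8,10,11,13,14,17}
R △ (S △ R) = {1,4,5,7,8,11,14,15,16}
Qᶜ − (R △ (S △ R)) = {}
(Q ∪ P) − (Qᶜ − (R △ (S △ R))) = {1,2,3,4,5,6,7,8,9,10,11,12,13,14,15,16,17}
Q − ((Q ∪ P) − (Qᶜ − (R △ (S △ R)))) = {}
(Qᶜ − (R △ (S △ R)))ᶜ = {1,2,3,4,5,6,7,8,9,10,11,12,13,14,15,16,17}
(Q ∪ P) ∩ (Qᶜ − (R △ (S △ R)))ᶜ = {1,2,3,4,5,6,7,8,9,10,11,12,13,14,15,16,17}
((Q ∪ P) ∩ (Qᶜ − (R △ (S △ R)))ᶜ)ᶜ = {}
Q ∪ ((Q ∪ P) ∩ (Qᶜ − (R △ (S △ R)))ᶜ)ᶜ = {1,2,3,4,6,7,8,9,10,11,12,13,14,15,17}
1 ∈ Q ∪ ((Q ∪ P) ∩ (Qᶜ − (R △ (S △ R)))ᶜ)ᶜ but 1 ∉ Q − ((Q ∪ P) − (Qᶜ − (R △ (S △ R)))), so they differ.

No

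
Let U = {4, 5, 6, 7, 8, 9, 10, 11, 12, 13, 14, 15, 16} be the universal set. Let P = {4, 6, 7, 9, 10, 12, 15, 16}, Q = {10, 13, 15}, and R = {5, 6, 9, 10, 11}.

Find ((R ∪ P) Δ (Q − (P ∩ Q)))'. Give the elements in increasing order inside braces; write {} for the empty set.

R ∪ P = {4, 5, 6, 7, 9, 10, 11, 12, 15, 16}
P ∩ Q = {10, 15}
Q − (P ∩ Q) = {13}
(R ∪ P) Δ (Q − (P ∩ Q)) = {4, 5, 6, 7, 9, 10, 11, 12, 13, 15, 16}
((R ∪ P) Δ (Q − (P ∩ Q)))' = {8, 14}

{8, 14}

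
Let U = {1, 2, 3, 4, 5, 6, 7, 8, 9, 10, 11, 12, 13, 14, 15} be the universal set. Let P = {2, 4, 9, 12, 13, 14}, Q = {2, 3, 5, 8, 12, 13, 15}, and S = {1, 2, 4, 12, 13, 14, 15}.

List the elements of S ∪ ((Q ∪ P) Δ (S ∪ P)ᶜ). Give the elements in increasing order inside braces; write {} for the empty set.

Q ∪ P = {2, 3, 4, 5, 8, 9, 12, 13, 14, 15}
S ∪ P = {1, 2, 4, 9, 12, 13, 14, 15}
(S ∪ P)ᶜ = {3, 5, 6, 7, 8, 10, 11}
(Q ∪ P) Δ (S ∪ P)ᶜ = {2, 4, 6, 7, 9, 10, 11, 12, 13, 14, 15}
S ∪ ((Q ∪ P) Δ (S ∪ P)ᶜ) = {1, 2, 4, 6, 7, 9, 10, 11, 12, 13, 14, 15}

{1, 2, 4, 6, 7, 9, 10, 11, 12, 13, 14, 15}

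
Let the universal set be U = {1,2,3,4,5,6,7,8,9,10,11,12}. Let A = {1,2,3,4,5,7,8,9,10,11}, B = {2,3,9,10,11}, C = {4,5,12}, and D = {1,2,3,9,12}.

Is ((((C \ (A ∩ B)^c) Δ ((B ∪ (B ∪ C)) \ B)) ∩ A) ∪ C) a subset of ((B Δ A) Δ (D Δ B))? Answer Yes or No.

A ∩ B = {2,3,9,10,11}
(A ∩ B)^c = {1,4,5,6,7,8,12}
C \ (A ∩ B)^c = {}
B ∪ C = {2,3,4,5,9,10,11,12}
B ∪ (B ∪ C) = {2,3,4,5,9,10,11,12}
(B ∪ (B ∪ C)) \ B = {4,5,12}
(C \ (A ∩ B)^c) Δ ((B ∪ (B ∪ C)) \ B) = {4,5,12}
((C \ (A ∩ B)^c) Δ ((B ∪ (B ∪ C)) \ B)) ∩ A = {4,5}
(((C \ (A ∩ B)^c) Δ ((B ∪ (B ∪ C)) \ B)) ∩ A) ∪ C = {4,5,12}
B Δ A = {1,4,5,7,8}
D Δ B = {1,10,11,12}
(B Δ A) Δ (D Δ B) = {4,5,7,8,10,11,12}
Every element of {4,5,12} is in {4,5,7,8,10,11,12}, so (((C \ (A ∩ B)^c) Δ ((B ∪ (B ∪ C)) \ B)) ∩ A) ∪ C ⊆ (B Δ A) Δ (D Δ B).

Yes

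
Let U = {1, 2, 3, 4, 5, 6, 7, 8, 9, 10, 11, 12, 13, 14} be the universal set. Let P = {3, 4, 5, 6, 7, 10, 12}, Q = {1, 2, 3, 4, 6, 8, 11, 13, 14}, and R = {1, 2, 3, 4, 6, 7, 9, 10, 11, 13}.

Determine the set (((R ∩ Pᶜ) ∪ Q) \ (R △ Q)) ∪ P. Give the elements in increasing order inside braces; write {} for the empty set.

Pᶜ = {1, 2, 8, 9, 11, 13, 14}
R ∩ Pᶜ = {1, 2, 9, 11, 13}
(R ∩ Pᶜ) ∪ Q = {1, 2, 3, 4, 6, 8, 9, 11, 13, 14}
R △ Q = {7, 8, 9, 10, 14}
((R ∩ Pᶜ) ∪ Q) \ (R △ Q) = {1, 2, 3, 4, 6, 11, 13}
(((R ∩ Pᶜ) ∪ Q) \ (R △ Q)) ∪ P = {1, 2, 3, 4, 5, 6, 7, 10, 11, 12, 13}

{1, 2, 3, 4, 5, 6, 7, 10, 11, 12, 13}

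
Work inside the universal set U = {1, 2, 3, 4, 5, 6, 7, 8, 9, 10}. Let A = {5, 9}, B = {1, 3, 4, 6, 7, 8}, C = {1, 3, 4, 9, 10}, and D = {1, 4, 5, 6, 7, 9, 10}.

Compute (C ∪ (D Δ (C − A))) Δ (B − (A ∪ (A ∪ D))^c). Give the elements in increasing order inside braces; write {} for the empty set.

C − A = {1, 3, 4, 10}
D Δ (C − A) = {3, 5, 6, 7, 9}
C ∪ (D Δ (C − A)) = {1, 3, 4, 5, 6, 7, 9, 10}
A ∪ D = {1, 4, 5, 6, 7, 9, 10}
A ∪ (A ∪ D) = {1, 4, 5, 6, 7, 9, 10}
(A ∪ (A ∪ D))^c = {2, 3, 8}
B − (A ∪ (A ∪ D))^c = {1, 4, 6, 7}
(C ∪ (D Δ (C − A))) Δ (B − (A ∪ (A ∪ D))^c) = {3, 5, 9, 10}

{3, 5, 9, 10}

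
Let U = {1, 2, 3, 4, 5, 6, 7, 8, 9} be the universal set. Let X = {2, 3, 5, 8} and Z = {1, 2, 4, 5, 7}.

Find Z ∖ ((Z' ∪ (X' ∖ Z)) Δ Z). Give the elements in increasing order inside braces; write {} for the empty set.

{}

Z' = {3, 6, 8, 9}
X' = {1, 4, 6, 7, 9}
X' ∖ Z = {6, 9}
Z' ∪ (X' ∖ Z) = {3, 6, 8, 9}
(Z' ∪ (X' ∖ Z)) Δ Z = {1, 2, 3, 4, 5, 6, 7, 8, 9}
Z ∖ ((Z' ∪ (X' ∖ Z)) Δ Z) = {}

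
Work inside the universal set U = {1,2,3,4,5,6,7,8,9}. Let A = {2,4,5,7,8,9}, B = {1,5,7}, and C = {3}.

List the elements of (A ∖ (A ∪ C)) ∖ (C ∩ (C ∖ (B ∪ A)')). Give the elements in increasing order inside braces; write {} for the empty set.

A ∪ C = {2,3,4,5,7,8,9}
A ∖ (A ∪ C) = {}
B ∪ A = {1,2,4,5,7,8,9}
(B ∪ A)' = {3,6}
C ∖ (B ∪ A)' = {}
C ∩ (C ∖ (B ∪ A)') = {}
(A ∖ (A ∪ C)) ∖ (C ∩ (C ∖ (B ∪ A)')) = {}

{}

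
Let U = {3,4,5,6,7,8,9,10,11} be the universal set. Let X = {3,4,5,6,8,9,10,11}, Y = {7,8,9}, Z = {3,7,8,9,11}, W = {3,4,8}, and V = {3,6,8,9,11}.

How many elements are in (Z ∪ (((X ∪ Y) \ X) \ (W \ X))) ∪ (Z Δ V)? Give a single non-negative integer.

X ∪ Y = {3,4,5,6,7,8,9,10,11}
(X ∪ Y) \ X = {7}
W \ X = {}
((X ∪ Y) \ X) \ (W \ X) = {7}
Z ∪ (((X ∪ Y) \ X) \ (W \ X)) = {3,7,8,9,11}
Z Δ V = {6,7}
(Z ∪ (((X ∪ Y) \ X) \ (W \ X))) ∪ (Z Δ V) = {3,6,7,8,9,11}
|(Z ∪ (((X ∪ Y) \ X) \ (W \ X))) ∪ (Z Δ V)| = 6

6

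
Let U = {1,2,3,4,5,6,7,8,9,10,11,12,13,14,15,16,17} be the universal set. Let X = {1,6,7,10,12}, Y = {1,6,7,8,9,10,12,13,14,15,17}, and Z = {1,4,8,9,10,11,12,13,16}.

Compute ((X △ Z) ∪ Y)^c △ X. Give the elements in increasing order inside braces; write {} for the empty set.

{1,2,3,5,6,7,10,12}

X △ Z = {4,6,7,8,9,11,13,16}
(X △ Z) ∪ Y = {1,4,6,7,8,9,10,11,12,13,14,15,16,17}
((X △ Z) ∪ Y)^c = {2,3,5}
((X △ Z) ∪ Y)^c △ X = {1,2,3,5,6,7,10,12}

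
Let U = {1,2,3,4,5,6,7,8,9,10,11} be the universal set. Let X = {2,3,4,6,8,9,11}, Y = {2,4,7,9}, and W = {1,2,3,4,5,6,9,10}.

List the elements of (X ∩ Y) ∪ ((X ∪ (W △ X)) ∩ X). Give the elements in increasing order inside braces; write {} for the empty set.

{2,3,4,6,8,9,11}

X ∩ Y = {2,4,9}
W △ X = {1,5,8,10,11}
X ∪ (W △ X) = {1,2,3,4,5,6,8,9,10,11}
(X ∪ (W △ X)) ∩ X = {2,3,4,6,8,9,11}
(X ∩ Y) ∪ ((X ∪ (W △ X)) ∩ X) = {2,3,4,6,8,9,11}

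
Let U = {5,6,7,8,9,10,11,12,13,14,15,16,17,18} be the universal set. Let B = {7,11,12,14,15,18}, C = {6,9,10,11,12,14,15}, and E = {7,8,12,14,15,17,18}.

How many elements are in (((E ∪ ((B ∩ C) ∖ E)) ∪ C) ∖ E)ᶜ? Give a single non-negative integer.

10

B ∩ C = {11,12,14,15}
(B ∩ C) ∖ E = {11}
E ∪ ((B ∩ C) ∖ E) = {7,8,11,12,14,15,17,18}
(E ∪ ((B ∩ C) ∖ E)) ∪ C = {6,7,8,9,10,11,12,14,15,17,18}
((E ∪ ((B ∩ C) ∖ E)) ∪ C) ∖ E = {6,9,10,11}
(((E ∪ ((B ∩ C) ∖ E)) ∪ C) ∖ E)ᶜ = {5,7,8,12,13,14,15,16,17,18}
|(((E ∪ ((B ∩ C) ∖ E)) ∪ C) ∖ E)ᶜ| = 10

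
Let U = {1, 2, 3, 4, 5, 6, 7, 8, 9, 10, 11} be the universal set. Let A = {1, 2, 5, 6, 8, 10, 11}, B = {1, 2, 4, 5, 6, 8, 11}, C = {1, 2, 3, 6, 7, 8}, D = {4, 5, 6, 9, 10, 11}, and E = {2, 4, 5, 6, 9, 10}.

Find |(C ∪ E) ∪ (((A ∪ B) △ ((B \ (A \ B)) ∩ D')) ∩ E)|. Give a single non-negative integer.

C ∪ E = {1, 2, 3, 4, 5, 6, 7, 8, 9, 10}
A ∪ B = {1, 2, 4, 5, 6, 8, 10, 11}
A \ B = {10}
B \ (A \ B) = {1, 2, 4, 5, 6, 8, 11}
D' = {1, 2, 3, 7, 8}
(B \ (A \ B)) ∩ D' = {1, 2, 8}
(A ∪ B) △ ((B \ (A \ B)) ∩ D') = {4, 5, 6, 10, 11}
((A ∪ B) △ ((B \ (A \ B)) ∩ D')) ∩ E = {4, 5, 6, 10}
(C ∪ E) ∪ (((A ∪ B) △ ((B \ (A \ B)) ∩ D')) ∩ E) = {1, 2, 3, 4, 5, 6, 7, 8, 9, 10}
|(C ∪ E) ∪ (((A ∪ B) △ ((B \ (A \ B)) ∩ D')) ∩ E)| = 10

10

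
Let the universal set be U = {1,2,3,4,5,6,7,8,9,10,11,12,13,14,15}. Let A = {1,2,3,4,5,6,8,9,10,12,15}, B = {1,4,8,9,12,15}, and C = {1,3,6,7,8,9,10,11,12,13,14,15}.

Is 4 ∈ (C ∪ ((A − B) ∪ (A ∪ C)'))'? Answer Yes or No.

Yes

4 ∈ A and 4 ∈ B, so 4 ∉ A − B
4 ∈ A and 4 ∉ C, so 4 ∈ A ∪ C
4 ∉ (A ∪ C)' since 4 ∈ (A ∪ C)
4 ∉ (A − B) and 4 ∉ (A ∪ C)', so 4 ∉ (A − B) ∪ (A ∪ C)'
4 ∉ C and 4 ∉ ((A − B) ∪ (A ∪ C)'), so 4 ∉ C ∪ ((A − B) ∪ (A ∪ C)')
4 ∈ (C ∪ ((A − B) ∪ (A ∪ C)'))' since 4 ∉ (C ∪ ((A − B) ∪ (A ∪ C)'))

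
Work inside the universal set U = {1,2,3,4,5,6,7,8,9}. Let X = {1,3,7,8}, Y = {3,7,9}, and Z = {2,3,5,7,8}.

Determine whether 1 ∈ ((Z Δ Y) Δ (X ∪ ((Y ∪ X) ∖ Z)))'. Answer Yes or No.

1 ∉ Z and 1 ∉ Y, so 1 ∉ Z Δ Y
1 ∉ Y and 1 ∈ X, so 1 ∈ Y ∪ X
1 ∈ (Y ∪ X) and 1 ∉ Z, so 1 ∈ (Y ∪ X) ∖ Z
1 ∈ X and 1 ∈ ((Y ∪ X) ∖ Z), so 1 ∈ X ∪ ((Y ∪ X) ∖ Z)
1 ∉ (Z Δ Y) and 1 ∈ (X ∪ ((Y ∪ X) ∖ Z)), so 1 ∈ (Z Δ Y) Δ (X ∪ ((Y ∪ X) ∖ Z))
1 ∉ ((Z Δ Y) Δ (X ∪ ((Y ∪ X) ∖ Z)))' since 1 ∈ ((Z Δ Y) Δ (X ∪ ((Y ∪ X) ∖ Z)))

No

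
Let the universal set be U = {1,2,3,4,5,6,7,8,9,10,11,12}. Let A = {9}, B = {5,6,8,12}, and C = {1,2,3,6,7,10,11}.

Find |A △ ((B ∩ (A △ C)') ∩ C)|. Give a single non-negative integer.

A △ C = {1,2,3,6,7,9,10,11}
(A △ C)' = {4,5,8,12}
B ∩ (A △ C)' = {5,8,12}
(B ∩ (A △ C)') ∩ C = {}
A △ ((B ∩ (A △ C)') ∩ C) = {9}
|A △ ((B ∩ (A △ C)') ∩ C)| = 1

1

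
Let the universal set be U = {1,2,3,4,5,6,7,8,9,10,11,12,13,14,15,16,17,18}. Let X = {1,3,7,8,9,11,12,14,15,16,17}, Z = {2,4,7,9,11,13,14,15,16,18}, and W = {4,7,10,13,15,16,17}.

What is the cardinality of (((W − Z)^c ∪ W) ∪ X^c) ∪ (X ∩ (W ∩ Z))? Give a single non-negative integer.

18

W − Z = {10,17}
(W − Z)^c = {1,2,3,4,5,6,7,8,9,11,12,13,14,15,16,18}
(W − Z)^c ∪ W = {1,2,3,4,5,6,7,8,9,10,11,12,13,14,15,16,17,18}
X^c = {2,4,5,6,10,13,18}
((W − Z)^c ∪ W) ∪ X^c = {1,2,3,4,5,6,7,8,9,10,11,12,13,14,15,16,17,18}
W ∩ Z = {4,7,13,15,16}
X ∩ (W ∩ Z) = {7,15,16}
(((W − Z)^c ∪ W) ∪ X^c) ∪ (X ∩ (W ∩ Z)) = {1,2,3,4,5,6,7,8,9,10,11,12,13,14,15,16,17,18}
|(((W − Z)^c ∪ W) ∪ X^c) ∪ (X ∩ (W ∩ Z))| = 18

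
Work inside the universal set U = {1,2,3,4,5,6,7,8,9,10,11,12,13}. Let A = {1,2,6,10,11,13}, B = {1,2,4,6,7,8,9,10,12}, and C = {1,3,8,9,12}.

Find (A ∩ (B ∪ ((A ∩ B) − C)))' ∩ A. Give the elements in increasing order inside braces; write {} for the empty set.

{11,13}

A ∩ B = {1,2,6,10}
(A ∩ B) − C = {2,6,10}
B ∪ ((A ∩ B) − C) = {1,2,4,6,7,8,9,10,12}
A ∩ (B ∪ ((A ∩ B) − C)) = {1,2,6,10}
(A ∩ (B ∪ ((A ∩ B) − C)))' = {3,4,5,7,8,9,11,12,13}
(A ∩ (B ∪ ((A ∩ B) − C)))' ∩ A = {11,13}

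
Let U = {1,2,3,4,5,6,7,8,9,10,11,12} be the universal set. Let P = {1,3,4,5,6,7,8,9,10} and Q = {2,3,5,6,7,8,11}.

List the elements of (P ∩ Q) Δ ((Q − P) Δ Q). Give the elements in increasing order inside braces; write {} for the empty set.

P ∩ Q = {3,5,6,7,8}
Q − P = {2,11}
(Q − P) Δ Q = {3,5,6,7,8}
(P ∩ Q) Δ ((Q − P) Δ Q) = {}

{}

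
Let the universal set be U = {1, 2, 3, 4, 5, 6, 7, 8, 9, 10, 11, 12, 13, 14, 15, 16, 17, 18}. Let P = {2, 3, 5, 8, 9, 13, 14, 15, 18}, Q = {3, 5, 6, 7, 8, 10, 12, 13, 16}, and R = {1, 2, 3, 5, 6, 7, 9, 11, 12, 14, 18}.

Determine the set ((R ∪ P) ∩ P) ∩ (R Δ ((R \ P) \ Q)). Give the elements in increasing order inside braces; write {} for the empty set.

R ∪ P = {1, 2, 3, 5, 6, 7, 8, 9, 11, 12, 13, 14, 15, 18}
(R ∪ P) ∩ P = {2, 3, 5, 8, 9, 13, 14, 15, 18}
R \ P = {1, 6, 7, 11, 12}
(R \ P) \ Q = {1, 11}
R Δ ((R \ P) \ Q) = {2, 3, 5, 6, 7, 9, 12, 14, 18}
((R ∪ P) ∩ P) ∩ (R Δ ((R \ P) \ Q)) = {2, 3, 5, 9, 14, 18}

{2, 3, 5, 9, 14, 18}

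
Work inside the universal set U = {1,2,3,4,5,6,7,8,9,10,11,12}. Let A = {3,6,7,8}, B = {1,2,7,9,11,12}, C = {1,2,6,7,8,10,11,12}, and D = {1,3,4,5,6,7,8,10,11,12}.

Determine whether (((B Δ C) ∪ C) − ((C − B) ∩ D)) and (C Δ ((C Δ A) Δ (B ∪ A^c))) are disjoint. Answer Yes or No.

B Δ C = {6,8,9,10}
(B Δ C) ∪ C = {1,2,6,7,8,9,10,11,12}
C − B = {6,8,10}
(C − B) ∩ D = {6,8,10}
((B Δ C) ∪ C) − ((C − B) ∩ D) = {1,2,7,9,11,12}
C Δ A = {1,2,3,10,11,12}
A^c = {1,2,4,5,9,10,11,12}
B ∪ A^c = {1,2,4,5,7,9,10,11,12}
(C Δ A) Δ (B ∪ A^c) = {3,4,5,7,9}
C Δ ((C Δ A) Δ (B ∪ A^c)) = {1,2,3,4,5,6,8,9,10,11,12}
1 lies in both, so they are not disjoint.

No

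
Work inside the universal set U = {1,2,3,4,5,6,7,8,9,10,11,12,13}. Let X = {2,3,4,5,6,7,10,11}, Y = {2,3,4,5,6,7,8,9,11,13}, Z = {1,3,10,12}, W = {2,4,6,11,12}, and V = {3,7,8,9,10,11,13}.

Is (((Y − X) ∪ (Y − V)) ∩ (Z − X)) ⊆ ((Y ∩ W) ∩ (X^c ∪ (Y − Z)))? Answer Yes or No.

Y − X = {8,9,13}
Y − V = {2,4,5,6}
(Y − X) ∪ (Y − V) = {2,4,5,6,8,9,13}
Z − X = {1,12}
((Y − X) ∪ (Y − V)) ∩ (Z − X) = {}
Y ∩ W = {2,4,6,11}
X^c = {1,8,9,12,13}
Y − Z = {2,4,5,6,7,8,9,11,13}
X^c ∪ (Y − Z) = {1,2,4,5,6,7,8,9,11,12,13}
(Y ∩ W) ∩ (X^c ∪ (Y − Z)) = {2,4,6,11}
Every element of {} is in {2,4,6,11}, so ((Y − X) ∪ (Y − V)) ∩ (Z − X) ⊆ (Y ∩ W) ∩ (X^c ∪ (Y − Z)).

Yes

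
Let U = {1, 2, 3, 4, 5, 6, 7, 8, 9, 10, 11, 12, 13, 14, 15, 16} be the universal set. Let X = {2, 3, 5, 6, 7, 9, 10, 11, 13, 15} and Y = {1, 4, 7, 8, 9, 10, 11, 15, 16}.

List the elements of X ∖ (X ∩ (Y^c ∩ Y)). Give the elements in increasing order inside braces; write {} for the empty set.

{2, 3, 5, 6, 7, 9, 10, 11, 13, 15}

Y^c = {2, 3, 5, 6, 12, 13, 14}
Y^c ∩ Y = {}
X ∩ (Y^c ∩ Y) = {}
X ∖ (X ∩ (Y^c ∩ Y)) = {2, 3, 5, 6, 7, 9, 10, 11, 13, 15}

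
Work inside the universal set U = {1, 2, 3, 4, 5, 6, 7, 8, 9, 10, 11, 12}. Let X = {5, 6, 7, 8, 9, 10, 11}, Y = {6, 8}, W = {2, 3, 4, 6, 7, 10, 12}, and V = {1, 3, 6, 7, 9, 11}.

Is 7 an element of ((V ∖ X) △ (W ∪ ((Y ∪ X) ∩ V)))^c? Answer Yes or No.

No

7 ∈ V and 7 ∈ X, so 7 ∉ V ∖ X
7 ∉ Y and 7 ∈ X, so 7 ∈ Y ∪ X
7 ∈ (Y ∪ X) and 7 ∈ V, so 7 ∈ (Y ∪ X) ∩ V
7 ∈ W and 7 ∈ ((Y ∪ X) ∩ V), so 7 ∈ W ∪ ((Y ∪ X) ∩ V)
7 ∉ (V ∖ X) and 7 ∈ (W ∪ ((Y ∪ X) ∩ V)), so 7 ∈ (V ∖ X) △ (W ∪ ((Y ∪ X) ∩ V))
7 ∉ ((V ∖ X) △ (W ∪ ((Y ∪ X) ∩ V)))^c since 7 ∈ ((V ∖ X) △ (W ∪ ((Y ∪ X) ∩ V)))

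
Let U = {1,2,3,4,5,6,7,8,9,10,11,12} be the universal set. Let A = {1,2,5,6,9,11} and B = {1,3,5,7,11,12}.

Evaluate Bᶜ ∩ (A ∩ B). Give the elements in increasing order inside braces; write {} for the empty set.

Bᶜ = {2,4,6,8,9,10}
A ∩ B = {1,5,11}
Bᶜ ∩ (A ∩ B) = {}

{}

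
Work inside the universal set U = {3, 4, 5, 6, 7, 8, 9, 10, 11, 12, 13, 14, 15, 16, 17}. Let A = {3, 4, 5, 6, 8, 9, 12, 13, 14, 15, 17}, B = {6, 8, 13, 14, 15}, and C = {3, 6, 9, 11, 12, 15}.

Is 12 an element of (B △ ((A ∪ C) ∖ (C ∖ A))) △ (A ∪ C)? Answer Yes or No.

No

12 ∈ A and 12 ∈ C, so 12 ∈ A ∪ C
12 ∈ C and 12 ∈ A, so 12 ∉ C ∖ A
12 ∈ (A ∪ C) and 12 ∉ (C ∖ A), so 12 ∈ (A ∪ C) ∖ (C ∖ A)
12 ∉ B and 12 ∈ ((A ∪ C) ∖ (C ∖ A)), so 12 ∈ B △ ((A ∪ C) ∖ (C ∖ A))
12 ∈ A and 12 ∈ C, so 12 ∈ A ∪ C
12 ∈ (B △ ((A ∪ C) ∖ (C ∖ A))) and 12 ∈ (A ∪ C), so 12 ∉ (B △ ((A ∪ C) ∖ (C ∖ A))) △ (A ∪ C)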